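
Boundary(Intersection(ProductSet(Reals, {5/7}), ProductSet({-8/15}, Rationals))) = ProductSet({-8/15}, {5/7})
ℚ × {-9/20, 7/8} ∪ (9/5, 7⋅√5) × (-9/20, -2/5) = (ℚ × {-9/20, 7/8}) ∪ ((9/5, 7⋅√5) × (-9/20, -2/5))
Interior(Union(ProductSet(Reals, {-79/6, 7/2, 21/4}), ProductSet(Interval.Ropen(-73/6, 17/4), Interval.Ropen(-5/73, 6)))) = ProductSet(Interval.open(-73/6, 17/4), Interval.open(-5/73, 6))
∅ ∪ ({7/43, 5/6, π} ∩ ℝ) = {7/43, 5/6, π}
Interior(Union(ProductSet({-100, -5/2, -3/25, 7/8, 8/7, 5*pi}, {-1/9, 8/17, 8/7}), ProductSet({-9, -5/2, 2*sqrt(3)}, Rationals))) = EmptySet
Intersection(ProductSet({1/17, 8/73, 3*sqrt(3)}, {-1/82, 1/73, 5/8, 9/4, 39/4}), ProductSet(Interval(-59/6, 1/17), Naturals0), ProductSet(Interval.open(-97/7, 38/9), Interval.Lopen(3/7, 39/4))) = EmptySet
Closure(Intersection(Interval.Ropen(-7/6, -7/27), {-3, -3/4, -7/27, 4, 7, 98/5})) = {-3/4}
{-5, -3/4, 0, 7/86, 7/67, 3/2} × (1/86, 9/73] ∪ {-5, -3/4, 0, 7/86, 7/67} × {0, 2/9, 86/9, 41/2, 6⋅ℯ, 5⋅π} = ({-5, -3/4, 0, 7/86, 7/67, 3/2} × (1/86, 9/73]) ∪ ({-5, -3/4, 0, 7/86, 7/67} × {0, 2/9, 86/9, 41/2, 6⋅ℯ, 5⋅π})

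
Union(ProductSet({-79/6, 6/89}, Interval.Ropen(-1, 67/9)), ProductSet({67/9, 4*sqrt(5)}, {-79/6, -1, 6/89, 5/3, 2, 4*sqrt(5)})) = Union(ProductSet({-79/6, 6/89}, Interval.Ropen(-1, 67/9)), ProductSet({67/9, 4*sqrt(5)}, {-79/6, -1, 6/89, 5/3, 2, 4*sqrt(5)}))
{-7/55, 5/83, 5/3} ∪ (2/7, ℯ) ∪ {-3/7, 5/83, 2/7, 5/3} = {-3/7, -7/55, 5/83} ∪ [2/7, ℯ)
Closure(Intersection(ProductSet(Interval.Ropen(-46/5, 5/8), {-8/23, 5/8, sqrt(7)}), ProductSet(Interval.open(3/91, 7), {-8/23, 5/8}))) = ProductSet(Interval(3/91, 5/8), {-8/23, 5/8})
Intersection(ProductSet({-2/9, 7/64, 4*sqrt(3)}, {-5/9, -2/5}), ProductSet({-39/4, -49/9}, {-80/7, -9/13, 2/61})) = EmptySet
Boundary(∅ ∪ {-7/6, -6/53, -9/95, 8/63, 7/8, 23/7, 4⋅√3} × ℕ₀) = {-7/6, -6/53, -9/95, 8/63, 7/8, 23/7, 4⋅√3} × ℕ₀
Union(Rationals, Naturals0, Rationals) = Rationals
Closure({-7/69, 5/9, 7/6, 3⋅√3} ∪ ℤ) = ℤ ∪ {-7/69, 5/9, 7/6, 3⋅√3}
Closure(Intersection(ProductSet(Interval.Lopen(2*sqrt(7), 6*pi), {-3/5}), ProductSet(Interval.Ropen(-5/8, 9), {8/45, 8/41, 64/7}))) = EmptySet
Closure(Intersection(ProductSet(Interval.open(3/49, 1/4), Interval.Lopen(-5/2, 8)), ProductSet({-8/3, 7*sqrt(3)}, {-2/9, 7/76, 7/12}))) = EmptySet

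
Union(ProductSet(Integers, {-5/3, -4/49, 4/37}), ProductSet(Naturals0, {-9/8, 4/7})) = Union(ProductSet(Integers, {-5/3, -4/49, 4/37}), ProductSet(Naturals0, {-9/8, 4/7}))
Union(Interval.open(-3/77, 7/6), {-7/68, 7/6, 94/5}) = Union({-7/68, 94/5}, Interval.Lopen(-3/77, 7/6))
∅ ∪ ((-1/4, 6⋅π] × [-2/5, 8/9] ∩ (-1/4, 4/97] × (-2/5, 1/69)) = (-1/4, 4/97] × (-2/5, 1/69)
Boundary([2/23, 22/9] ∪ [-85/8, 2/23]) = {-85/8, 22/9}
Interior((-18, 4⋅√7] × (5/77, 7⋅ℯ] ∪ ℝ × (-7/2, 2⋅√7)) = (ℝ × (-7/2, 2⋅√7)) ∪ ((-18, 4⋅√7) × (5/77, 7⋅ℯ))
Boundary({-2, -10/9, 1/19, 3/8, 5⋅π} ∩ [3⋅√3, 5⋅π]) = {5⋅π}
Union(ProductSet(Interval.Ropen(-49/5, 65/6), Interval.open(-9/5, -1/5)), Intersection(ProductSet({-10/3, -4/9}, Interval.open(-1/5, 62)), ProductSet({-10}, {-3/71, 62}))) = ProductSet(Interval.Ropen(-49/5, 65/6), Interval.open(-9/5, -1/5))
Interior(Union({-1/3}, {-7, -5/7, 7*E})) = EmptySet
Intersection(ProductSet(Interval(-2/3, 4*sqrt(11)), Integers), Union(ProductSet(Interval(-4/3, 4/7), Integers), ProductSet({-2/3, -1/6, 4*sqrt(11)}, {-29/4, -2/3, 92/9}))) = ProductSet(Interval(-2/3, 4/7), Integers)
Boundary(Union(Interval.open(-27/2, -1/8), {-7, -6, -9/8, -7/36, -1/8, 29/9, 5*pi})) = {-27/2, -1/8, 29/9, 5*pi}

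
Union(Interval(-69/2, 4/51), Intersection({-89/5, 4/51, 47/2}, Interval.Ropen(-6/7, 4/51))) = Interval(-69/2, 4/51)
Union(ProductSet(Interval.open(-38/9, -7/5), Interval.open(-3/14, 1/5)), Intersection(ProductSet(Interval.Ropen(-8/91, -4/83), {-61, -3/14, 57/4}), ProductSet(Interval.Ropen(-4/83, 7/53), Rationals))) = ProductSet(Interval.open(-38/9, -7/5), Interval.open(-3/14, 1/5))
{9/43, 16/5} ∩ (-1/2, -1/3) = ∅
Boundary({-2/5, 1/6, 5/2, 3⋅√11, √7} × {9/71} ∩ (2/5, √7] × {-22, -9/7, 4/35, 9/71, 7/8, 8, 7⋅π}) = {5/2, √7} × {9/71}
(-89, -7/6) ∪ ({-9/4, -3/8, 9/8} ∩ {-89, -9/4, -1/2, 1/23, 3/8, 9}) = (-89, -7/6)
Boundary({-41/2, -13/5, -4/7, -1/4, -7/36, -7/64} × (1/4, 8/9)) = {-41/2, -13/5, -4/7, -1/4, -7/36, -7/64} × [1/4, 8/9]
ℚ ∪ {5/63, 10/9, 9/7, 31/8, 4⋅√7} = ℚ ∪ {4⋅√7}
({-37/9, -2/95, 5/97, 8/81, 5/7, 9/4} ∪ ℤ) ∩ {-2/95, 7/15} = {-2/95}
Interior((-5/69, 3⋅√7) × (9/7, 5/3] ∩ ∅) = ∅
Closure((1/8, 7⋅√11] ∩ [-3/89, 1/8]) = ∅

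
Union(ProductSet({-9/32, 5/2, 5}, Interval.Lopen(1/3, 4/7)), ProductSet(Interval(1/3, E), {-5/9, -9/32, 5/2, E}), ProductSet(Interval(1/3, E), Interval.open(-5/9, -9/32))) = Union(ProductSet({-9/32, 5/2, 5}, Interval.Lopen(1/3, 4/7)), ProductSet(Interval(1/3, E), Union({5/2, E}, Interval(-5/9, -9/32))))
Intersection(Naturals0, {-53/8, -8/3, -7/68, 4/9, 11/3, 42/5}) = EmptySet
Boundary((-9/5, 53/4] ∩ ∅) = ∅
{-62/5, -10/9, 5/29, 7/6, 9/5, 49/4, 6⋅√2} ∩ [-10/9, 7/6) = {-10/9, 5/29}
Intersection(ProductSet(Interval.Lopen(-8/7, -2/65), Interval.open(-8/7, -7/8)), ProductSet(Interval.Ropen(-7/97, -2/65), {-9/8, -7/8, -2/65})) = ProductSet(Interval.Ropen(-7/97, -2/65), {-9/8})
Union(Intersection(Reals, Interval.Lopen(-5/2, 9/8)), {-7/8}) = Interval.Lopen(-5/2, 9/8)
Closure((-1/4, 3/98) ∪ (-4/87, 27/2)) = [-1/4, 27/2]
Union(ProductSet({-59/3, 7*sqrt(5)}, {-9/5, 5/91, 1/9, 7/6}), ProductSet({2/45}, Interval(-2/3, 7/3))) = Union(ProductSet({2/45}, Interval(-2/3, 7/3)), ProductSet({-59/3, 7*sqrt(5)}, {-9/5, 5/91, 1/9, 7/6}))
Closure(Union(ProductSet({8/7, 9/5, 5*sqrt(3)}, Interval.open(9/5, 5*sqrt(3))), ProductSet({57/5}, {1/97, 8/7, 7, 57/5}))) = Union(ProductSet({57/5}, {1/97, 8/7, 7, 57/5}), ProductSet({8/7, 9/5, 5*sqrt(3)}, Interval(9/5, 5*sqrt(3))))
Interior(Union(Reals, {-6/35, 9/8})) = Reals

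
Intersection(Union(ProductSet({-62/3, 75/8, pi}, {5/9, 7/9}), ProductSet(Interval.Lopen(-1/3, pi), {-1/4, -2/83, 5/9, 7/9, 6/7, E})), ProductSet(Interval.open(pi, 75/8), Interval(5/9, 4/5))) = EmptySet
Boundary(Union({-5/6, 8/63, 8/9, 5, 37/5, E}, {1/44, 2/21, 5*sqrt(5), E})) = {-5/6, 1/44, 2/21, 8/63, 8/9, 5, 37/5, 5*sqrt(5), E}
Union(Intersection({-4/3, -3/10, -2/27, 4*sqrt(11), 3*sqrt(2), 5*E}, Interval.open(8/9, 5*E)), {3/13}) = {3/13, 4*sqrt(11), 3*sqrt(2)}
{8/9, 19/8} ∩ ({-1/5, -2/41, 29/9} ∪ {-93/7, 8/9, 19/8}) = {8/9, 19/8}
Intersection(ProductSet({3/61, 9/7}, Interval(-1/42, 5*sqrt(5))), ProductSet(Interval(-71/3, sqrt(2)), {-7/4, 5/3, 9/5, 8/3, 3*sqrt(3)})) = ProductSet({3/61, 9/7}, {5/3, 9/5, 8/3, 3*sqrt(3)})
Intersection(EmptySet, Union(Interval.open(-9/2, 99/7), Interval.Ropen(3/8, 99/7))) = EmptySet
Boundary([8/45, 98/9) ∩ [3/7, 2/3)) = {3/7, 2/3}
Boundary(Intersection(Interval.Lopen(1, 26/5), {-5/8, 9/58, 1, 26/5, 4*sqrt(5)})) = {26/5}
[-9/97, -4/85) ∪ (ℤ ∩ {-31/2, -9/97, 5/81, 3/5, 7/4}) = [-9/97, -4/85)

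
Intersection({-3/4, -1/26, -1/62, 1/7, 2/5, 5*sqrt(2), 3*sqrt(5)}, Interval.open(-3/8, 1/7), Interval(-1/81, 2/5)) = EmptySet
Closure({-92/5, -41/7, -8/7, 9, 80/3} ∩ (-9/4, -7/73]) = {-8/7}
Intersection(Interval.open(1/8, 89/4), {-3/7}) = EmptySet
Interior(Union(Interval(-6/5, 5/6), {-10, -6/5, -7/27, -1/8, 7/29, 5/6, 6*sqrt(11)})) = Interval.open(-6/5, 5/6)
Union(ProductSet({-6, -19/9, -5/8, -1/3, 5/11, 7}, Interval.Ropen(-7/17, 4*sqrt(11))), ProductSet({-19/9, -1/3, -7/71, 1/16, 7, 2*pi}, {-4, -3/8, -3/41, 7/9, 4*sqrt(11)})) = Union(ProductSet({-6, -19/9, -5/8, -1/3, 5/11, 7}, Interval.Ropen(-7/17, 4*sqrt(11))), ProductSet({-19/9, -1/3, -7/71, 1/16, 7, 2*pi}, {-4, -3/8, -3/41, 7/9, 4*sqrt(11)}))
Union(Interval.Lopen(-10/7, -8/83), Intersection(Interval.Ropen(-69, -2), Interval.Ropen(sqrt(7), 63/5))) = Interval.Lopen(-10/7, -8/83)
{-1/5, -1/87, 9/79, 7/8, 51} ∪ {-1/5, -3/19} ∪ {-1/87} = {-1/5, -3/19, -1/87, 9/79, 7/8, 51}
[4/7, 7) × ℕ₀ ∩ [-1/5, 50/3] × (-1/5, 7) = [4/7, 7) × {0, 1, …, 6}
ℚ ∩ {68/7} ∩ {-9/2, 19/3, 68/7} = {68/7}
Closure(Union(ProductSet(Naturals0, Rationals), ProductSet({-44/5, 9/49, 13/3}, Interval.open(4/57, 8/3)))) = Union(ProductSet({-44/5, 9/49, 13/3}, Interval(4/57, 8/3)), ProductSet(Naturals0, Reals))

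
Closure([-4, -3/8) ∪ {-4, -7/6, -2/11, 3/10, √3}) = [-4, -3/8] ∪ {-2/11, 3/10, √3}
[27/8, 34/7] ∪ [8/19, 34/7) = [8/19, 34/7]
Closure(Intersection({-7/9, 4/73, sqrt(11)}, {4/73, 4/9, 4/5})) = {4/73}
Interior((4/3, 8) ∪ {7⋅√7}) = (4/3, 8)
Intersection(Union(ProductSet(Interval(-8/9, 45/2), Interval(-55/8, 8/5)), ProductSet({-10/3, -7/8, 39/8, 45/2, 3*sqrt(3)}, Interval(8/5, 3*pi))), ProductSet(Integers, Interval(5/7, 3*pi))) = ProductSet(Range(0, 23, 1), Interval(5/7, 8/5))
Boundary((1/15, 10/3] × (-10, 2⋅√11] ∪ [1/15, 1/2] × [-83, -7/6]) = ({1/15} × [-83, -7/6]) ∪ ([1/15, 1/2] × {-83}) ∪ ({1/15, 1/2} × [-83, -10]) ∪ ([1/15, 10/3] × {2⋅√11}) ∪ ({1/15, 10/3} × [-10, 2⋅√11]) ∪ (({1/15} ∪ [1/2, 10/3]) × {-10, 2⋅√11})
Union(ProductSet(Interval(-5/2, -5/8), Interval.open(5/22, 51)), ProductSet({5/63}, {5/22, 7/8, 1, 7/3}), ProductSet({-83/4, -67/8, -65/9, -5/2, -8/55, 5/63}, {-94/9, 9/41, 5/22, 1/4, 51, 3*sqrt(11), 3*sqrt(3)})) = Union(ProductSet({5/63}, {5/22, 7/8, 1, 7/3}), ProductSet({-83/4, -67/8, -65/9, -5/2, -8/55, 5/63}, {-94/9, 9/41, 5/22, 1/4, 51, 3*sqrt(11), 3*sqrt(3)}), ProductSet(Interval(-5/2, -5/8), Interval.open(5/22, 51)))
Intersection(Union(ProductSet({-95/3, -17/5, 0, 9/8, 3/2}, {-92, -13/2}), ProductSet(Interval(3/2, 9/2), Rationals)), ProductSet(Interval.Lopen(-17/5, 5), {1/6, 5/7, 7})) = ProductSet(Interval(3/2, 9/2), {1/6, 5/7, 7})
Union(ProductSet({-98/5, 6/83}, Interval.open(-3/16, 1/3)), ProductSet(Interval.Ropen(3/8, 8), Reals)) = Union(ProductSet({-98/5, 6/83}, Interval.open(-3/16, 1/3)), ProductSet(Interval.Ropen(3/8, 8), Reals))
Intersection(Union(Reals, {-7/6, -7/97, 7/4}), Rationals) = Rationals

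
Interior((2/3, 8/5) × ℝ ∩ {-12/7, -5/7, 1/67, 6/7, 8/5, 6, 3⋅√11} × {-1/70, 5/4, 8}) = ∅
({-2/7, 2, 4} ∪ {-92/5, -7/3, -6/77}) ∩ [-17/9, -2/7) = ∅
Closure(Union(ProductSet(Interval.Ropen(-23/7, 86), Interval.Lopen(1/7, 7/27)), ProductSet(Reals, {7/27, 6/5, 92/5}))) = Union(ProductSet({-23/7, 86}, Interval(1/7, 7/27)), ProductSet(Interval(-23/7, 86), {1/7, 7/27}), ProductSet(Interval.Ropen(-23/7, 86), Interval.Lopen(1/7, 7/27)), ProductSet(Reals, {7/27, 6/5, 92/5}))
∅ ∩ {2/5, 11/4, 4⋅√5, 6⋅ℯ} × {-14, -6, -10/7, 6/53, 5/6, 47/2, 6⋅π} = ∅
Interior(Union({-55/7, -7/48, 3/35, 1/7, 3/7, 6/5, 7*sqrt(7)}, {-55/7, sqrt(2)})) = EmptySet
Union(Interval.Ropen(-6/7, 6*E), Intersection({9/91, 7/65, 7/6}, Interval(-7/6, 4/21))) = Interval.Ropen(-6/7, 6*E)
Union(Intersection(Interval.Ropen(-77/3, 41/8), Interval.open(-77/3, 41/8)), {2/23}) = Interval.open(-77/3, 41/8)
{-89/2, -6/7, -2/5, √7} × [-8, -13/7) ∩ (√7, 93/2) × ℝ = ∅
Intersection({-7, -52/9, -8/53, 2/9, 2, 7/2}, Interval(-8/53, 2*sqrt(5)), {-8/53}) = {-8/53}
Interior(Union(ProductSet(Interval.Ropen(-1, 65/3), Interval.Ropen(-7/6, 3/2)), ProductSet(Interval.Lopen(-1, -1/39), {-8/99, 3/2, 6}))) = ProductSet(Interval.open(-1, 65/3), Interval.open(-7/6, 3/2))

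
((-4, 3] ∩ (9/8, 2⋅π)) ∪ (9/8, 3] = (9/8, 3]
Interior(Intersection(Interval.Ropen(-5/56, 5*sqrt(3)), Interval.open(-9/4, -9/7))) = EmptySet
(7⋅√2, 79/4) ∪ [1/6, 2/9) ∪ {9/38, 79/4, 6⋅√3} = [1/6, 2/9) ∪ {9/38} ∪ (7⋅√2, 79/4]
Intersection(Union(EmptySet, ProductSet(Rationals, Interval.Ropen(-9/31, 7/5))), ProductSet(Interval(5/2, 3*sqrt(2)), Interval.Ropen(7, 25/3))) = EmptySet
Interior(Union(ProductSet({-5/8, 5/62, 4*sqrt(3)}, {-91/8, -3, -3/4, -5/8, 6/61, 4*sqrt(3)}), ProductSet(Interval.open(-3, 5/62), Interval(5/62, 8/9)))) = ProductSet(Interval.open(-3, 5/62), Interval.open(5/62, 8/9))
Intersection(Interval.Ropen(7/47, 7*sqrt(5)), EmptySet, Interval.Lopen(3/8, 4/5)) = EmptySet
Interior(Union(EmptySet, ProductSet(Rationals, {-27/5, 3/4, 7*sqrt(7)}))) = EmptySet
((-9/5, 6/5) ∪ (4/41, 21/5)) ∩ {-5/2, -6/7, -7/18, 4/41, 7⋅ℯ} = {-6/7, -7/18, 4/41}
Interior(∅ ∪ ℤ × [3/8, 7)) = ∅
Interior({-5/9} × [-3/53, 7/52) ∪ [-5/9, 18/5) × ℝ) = (-5/9, 18/5) × ℝ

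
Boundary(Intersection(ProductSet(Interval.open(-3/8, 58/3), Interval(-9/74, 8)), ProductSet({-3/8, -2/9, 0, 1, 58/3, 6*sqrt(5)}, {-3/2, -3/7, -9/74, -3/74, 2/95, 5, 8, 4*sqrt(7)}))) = ProductSet({-2/9, 0, 1, 6*sqrt(5)}, {-9/74, -3/74, 2/95, 5, 8})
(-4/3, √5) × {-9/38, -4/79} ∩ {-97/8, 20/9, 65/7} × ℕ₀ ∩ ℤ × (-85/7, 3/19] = ∅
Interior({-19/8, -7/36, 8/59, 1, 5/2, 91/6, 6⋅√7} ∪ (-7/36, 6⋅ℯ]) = (-7/36, 6⋅ℯ)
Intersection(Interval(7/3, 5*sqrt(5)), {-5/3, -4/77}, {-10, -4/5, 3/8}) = EmptySet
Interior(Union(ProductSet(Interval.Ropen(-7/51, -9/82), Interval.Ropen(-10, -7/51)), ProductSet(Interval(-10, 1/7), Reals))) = ProductSet(Interval.open(-10, 1/7), Reals)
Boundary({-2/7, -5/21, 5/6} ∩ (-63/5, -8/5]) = ∅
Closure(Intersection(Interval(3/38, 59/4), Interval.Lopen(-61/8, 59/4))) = Interval(3/38, 59/4)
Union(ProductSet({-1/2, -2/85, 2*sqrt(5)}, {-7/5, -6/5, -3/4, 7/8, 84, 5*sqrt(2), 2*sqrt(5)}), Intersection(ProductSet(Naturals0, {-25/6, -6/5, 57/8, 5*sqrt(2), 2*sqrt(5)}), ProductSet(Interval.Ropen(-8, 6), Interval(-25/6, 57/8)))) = Union(ProductSet({-1/2, -2/85, 2*sqrt(5)}, {-7/5, -6/5, -3/4, 7/8, 84, 5*sqrt(2), 2*sqrt(5)}), ProductSet(Range(0, 6, 1), {-25/6, -6/5, 57/8, 5*sqrt(2), 2*sqrt(5)}))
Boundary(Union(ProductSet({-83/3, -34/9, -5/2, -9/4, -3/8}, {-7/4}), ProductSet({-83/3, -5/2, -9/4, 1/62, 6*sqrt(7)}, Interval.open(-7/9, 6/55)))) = Union(ProductSet({-83/3, -34/9, -5/2, -9/4, -3/8}, {-7/4}), ProductSet({-83/3, -5/2, -9/4, 1/62, 6*sqrt(7)}, Interval(-7/9, 6/55)))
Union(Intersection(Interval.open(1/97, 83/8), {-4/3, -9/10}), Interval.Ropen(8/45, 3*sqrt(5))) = Interval.Ropen(8/45, 3*sqrt(5))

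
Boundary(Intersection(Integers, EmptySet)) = EmptySet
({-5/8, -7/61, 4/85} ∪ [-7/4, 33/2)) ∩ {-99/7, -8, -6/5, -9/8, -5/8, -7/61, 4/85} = {-6/5, -9/8, -5/8, -7/61, 4/85}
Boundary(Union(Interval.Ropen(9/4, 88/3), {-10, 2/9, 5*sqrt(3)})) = {-10, 2/9, 9/4, 88/3}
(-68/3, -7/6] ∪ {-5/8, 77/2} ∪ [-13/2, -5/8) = (-68/3, -5/8] ∪ {77/2}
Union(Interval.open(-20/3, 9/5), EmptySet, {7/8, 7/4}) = Interval.open(-20/3, 9/5)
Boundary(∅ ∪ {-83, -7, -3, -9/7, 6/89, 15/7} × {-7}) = {-83, -7, -3, -9/7, 6/89, 15/7} × {-7}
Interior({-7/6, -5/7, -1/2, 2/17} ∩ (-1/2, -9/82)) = ∅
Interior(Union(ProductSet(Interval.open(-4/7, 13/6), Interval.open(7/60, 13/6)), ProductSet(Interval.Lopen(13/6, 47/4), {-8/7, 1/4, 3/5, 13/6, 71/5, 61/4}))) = ProductSet(Interval.open(-4/7, 13/6), Interval.open(7/60, 13/6))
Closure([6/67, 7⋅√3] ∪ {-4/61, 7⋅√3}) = {-4/61} ∪ [6/67, 7⋅√3]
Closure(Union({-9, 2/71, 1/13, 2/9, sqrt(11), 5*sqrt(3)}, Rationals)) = Reals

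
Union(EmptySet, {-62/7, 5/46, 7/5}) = {-62/7, 5/46, 7/5}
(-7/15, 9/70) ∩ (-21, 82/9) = (-7/15, 9/70)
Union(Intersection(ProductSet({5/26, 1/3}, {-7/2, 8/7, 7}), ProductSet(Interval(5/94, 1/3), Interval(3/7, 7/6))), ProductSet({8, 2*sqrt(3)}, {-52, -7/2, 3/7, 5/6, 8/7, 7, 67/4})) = Union(ProductSet({5/26, 1/3}, {8/7}), ProductSet({8, 2*sqrt(3)}, {-52, -7/2, 3/7, 5/6, 8/7, 7, 67/4}))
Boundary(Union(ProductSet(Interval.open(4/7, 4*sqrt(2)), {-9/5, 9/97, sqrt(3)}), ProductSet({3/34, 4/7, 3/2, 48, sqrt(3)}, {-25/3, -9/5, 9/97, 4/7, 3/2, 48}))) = Union(ProductSet({3/34, 4/7, 3/2, 48, sqrt(3)}, {-25/3, -9/5, 9/97, 4/7, 3/2, 48}), ProductSet(Interval(4/7, 4*sqrt(2)), {-9/5, 9/97, sqrt(3)}))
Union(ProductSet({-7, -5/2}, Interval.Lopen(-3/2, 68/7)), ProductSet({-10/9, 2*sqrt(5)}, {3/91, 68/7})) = Union(ProductSet({-7, -5/2}, Interval.Lopen(-3/2, 68/7)), ProductSet({-10/9, 2*sqrt(5)}, {3/91, 68/7}))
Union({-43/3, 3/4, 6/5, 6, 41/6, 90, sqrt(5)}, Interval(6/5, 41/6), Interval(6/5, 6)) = Union({-43/3, 3/4, 90}, Interval(6/5, 41/6))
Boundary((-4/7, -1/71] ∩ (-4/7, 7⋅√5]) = {-4/7, -1/71}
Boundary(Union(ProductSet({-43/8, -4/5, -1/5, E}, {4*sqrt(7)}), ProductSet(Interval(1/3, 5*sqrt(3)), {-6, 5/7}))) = Union(ProductSet({-43/8, -4/5, -1/5, E}, {4*sqrt(7)}), ProductSet(Interval(1/3, 5*sqrt(3)), {-6, 5/7}))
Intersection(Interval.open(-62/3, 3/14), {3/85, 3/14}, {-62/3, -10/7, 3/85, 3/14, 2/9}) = {3/85}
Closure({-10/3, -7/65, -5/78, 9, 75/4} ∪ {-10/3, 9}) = {-10/3, -7/65, -5/78, 9, 75/4}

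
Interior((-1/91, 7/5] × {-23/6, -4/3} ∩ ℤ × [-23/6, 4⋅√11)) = ∅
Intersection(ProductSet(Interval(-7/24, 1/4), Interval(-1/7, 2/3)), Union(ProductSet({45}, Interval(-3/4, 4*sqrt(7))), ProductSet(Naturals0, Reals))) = ProductSet(Range(0, 1, 1), Interval(-1/7, 2/3))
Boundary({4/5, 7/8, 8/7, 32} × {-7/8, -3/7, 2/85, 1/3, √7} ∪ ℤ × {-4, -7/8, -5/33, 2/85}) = (ℤ × {-4, -7/8, -5/33, 2/85}) ∪ ({4/5, 7/8, 8/7, 32} × {-7/8, -3/7, 2/85, 1/3, √7})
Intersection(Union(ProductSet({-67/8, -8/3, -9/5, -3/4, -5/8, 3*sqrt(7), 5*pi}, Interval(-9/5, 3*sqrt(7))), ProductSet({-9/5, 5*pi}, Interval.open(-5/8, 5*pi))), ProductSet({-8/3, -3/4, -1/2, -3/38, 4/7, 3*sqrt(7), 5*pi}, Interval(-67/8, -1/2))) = ProductSet({-8/3, -3/4, 3*sqrt(7), 5*pi}, Interval(-9/5, -1/2))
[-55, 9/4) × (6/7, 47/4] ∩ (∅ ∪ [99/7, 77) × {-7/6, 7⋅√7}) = ∅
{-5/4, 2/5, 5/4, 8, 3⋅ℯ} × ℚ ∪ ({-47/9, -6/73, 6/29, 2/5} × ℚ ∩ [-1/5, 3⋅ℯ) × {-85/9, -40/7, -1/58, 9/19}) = ({-6/73, 6/29, 2/5} × {-85/9, -40/7, -1/58, 9/19}) ∪ ({-5/4, 2/5, 5/4, 8, 3⋅ℯ} × ℚ)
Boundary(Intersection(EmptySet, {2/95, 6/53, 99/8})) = EmptySet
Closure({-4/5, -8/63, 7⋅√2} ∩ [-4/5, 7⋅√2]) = {-4/5, -8/63, 7⋅√2}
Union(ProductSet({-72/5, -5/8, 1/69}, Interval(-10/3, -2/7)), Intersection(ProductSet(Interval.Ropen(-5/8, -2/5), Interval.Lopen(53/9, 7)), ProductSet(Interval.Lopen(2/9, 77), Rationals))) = ProductSet({-72/5, -5/8, 1/69}, Interval(-10/3, -2/7))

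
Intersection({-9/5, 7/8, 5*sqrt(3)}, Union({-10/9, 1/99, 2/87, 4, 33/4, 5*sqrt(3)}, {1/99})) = {5*sqrt(3)}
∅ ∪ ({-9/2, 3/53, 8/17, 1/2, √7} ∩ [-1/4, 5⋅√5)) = {3/53, 8/17, 1/2, √7}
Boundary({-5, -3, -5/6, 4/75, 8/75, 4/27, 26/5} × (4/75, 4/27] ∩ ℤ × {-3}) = ∅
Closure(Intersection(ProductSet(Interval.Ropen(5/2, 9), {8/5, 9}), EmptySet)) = EmptySet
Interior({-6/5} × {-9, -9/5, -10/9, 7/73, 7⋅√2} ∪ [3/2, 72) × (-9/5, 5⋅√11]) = (3/2, 72) × (-9/5, 5⋅√11)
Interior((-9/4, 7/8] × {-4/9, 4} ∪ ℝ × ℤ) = ∅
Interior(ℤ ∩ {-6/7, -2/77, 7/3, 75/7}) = ∅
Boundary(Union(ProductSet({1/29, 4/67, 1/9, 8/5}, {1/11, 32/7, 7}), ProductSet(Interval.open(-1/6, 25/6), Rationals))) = ProductSet(Interval(-1/6, 25/6), Reals)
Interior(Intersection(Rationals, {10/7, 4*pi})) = EmptySet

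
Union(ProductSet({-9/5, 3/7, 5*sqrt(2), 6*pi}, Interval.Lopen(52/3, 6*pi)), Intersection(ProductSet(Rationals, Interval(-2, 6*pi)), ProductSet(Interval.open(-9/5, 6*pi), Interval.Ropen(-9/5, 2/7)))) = Union(ProductSet({-9/5, 3/7, 5*sqrt(2), 6*pi}, Interval.Lopen(52/3, 6*pi)), ProductSet(Intersection(Interval.open(-9/5, 6*pi), Rationals), Interval.Ropen(-9/5, 2/7)))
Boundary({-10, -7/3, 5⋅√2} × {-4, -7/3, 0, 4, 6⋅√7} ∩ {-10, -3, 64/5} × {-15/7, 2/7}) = ∅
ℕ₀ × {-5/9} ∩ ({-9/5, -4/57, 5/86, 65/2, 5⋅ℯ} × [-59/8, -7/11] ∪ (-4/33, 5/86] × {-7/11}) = ∅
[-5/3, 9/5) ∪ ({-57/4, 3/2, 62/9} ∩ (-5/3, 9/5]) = [-5/3, 9/5)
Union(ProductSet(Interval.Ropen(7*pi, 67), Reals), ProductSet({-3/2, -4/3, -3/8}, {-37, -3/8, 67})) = Union(ProductSet({-3/2, -4/3, -3/8}, {-37, -3/8, 67}), ProductSet(Interval.Ropen(7*pi, 67), Reals))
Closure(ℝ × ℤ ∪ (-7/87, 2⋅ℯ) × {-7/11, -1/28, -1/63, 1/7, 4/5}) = (ℝ × ℤ) ∪ ([-7/87, 2⋅ℯ] × {-7/11, -1/28, -1/63, 1/7, 4/5})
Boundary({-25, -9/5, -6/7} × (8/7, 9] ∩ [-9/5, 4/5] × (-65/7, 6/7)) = ∅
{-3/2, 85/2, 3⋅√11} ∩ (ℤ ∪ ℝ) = {-3/2, 85/2, 3⋅√11}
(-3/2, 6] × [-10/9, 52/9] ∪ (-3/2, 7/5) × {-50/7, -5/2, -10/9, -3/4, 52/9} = ((-3/2, 6] × [-10/9, 52/9]) ∪ ((-3/2, 7/5) × {-50/7, -5/2, -10/9, -3/4, 52/9})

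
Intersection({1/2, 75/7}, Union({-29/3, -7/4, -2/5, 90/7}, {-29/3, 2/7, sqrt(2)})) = EmptySet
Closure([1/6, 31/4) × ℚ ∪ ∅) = [1/6, 31/4] × ℝ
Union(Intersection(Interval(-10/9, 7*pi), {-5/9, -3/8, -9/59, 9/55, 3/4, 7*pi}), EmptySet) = {-5/9, -3/8, -9/59, 9/55, 3/4, 7*pi}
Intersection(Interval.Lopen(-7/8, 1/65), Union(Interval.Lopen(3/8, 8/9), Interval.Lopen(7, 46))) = EmptySet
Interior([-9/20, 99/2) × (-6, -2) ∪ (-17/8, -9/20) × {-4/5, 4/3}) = (-9/20, 99/2) × (-6, -2)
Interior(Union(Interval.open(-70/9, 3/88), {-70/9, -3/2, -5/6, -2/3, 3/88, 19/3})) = Interval.open(-70/9, 3/88)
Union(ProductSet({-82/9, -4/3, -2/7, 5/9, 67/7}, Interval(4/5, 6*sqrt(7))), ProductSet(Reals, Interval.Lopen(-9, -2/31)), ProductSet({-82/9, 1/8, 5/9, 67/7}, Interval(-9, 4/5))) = Union(ProductSet({-82/9, 1/8, 5/9, 67/7}, Interval(-9, 4/5)), ProductSet({-82/9, -4/3, -2/7, 5/9, 67/7}, Interval(4/5, 6*sqrt(7))), ProductSet(Reals, Interval.Lopen(-9, -2/31)))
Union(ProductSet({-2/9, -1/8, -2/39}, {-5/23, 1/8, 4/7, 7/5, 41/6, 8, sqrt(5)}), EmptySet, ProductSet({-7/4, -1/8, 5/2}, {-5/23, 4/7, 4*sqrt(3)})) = Union(ProductSet({-7/4, -1/8, 5/2}, {-5/23, 4/7, 4*sqrt(3)}), ProductSet({-2/9, -1/8, -2/39}, {-5/23, 1/8, 4/7, 7/5, 41/6, 8, sqrt(5)}))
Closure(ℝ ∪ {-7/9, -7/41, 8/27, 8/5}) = ℝ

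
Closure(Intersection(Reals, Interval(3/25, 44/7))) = Interval(3/25, 44/7)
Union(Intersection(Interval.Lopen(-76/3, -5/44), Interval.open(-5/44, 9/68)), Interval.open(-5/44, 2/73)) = Interval.open(-5/44, 2/73)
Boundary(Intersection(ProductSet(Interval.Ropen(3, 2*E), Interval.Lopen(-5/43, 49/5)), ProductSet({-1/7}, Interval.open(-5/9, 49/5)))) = EmptySet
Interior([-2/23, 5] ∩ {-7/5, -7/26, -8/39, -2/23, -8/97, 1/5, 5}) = ∅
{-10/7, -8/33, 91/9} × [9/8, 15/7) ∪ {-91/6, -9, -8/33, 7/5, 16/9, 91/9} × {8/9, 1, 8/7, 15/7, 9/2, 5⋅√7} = ({-10/7, -8/33, 91/9} × [9/8, 15/7)) ∪ ({-91/6, -9, -8/33, 7/5, 16/9, 91/9} × {8/9, 1, 8/7, 15/7, 9/2, 5⋅√7})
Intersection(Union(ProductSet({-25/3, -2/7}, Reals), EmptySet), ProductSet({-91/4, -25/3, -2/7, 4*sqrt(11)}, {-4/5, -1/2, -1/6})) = ProductSet({-25/3, -2/7}, {-4/5, -1/2, -1/6})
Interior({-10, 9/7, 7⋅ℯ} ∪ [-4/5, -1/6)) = (-4/5, -1/6)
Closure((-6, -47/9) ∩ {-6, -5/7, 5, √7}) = ∅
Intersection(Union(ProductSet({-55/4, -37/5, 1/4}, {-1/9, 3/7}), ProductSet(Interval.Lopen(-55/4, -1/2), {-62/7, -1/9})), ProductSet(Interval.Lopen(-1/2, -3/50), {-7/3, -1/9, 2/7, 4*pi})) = EmptySet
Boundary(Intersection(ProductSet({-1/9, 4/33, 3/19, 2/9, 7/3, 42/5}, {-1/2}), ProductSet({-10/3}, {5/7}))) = EmptySet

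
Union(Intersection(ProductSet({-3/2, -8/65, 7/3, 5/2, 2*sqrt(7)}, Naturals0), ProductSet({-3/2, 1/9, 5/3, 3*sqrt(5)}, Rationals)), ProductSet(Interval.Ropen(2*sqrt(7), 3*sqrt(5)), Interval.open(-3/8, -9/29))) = Union(ProductSet({-3/2}, Naturals0), ProductSet(Interval.Ropen(2*sqrt(7), 3*sqrt(5)), Interval.open(-3/8, -9/29)))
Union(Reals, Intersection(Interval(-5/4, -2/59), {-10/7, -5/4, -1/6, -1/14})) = Reals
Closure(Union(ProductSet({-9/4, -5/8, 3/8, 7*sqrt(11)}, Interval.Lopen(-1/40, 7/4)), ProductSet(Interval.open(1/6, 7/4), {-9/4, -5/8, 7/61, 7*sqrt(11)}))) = Union(ProductSet({-9/4, -5/8, 3/8, 7*sqrt(11)}, Interval(-1/40, 7/4)), ProductSet(Interval(1/6, 7/4), {-9/4, -5/8, 7/61, 7*sqrt(11)}))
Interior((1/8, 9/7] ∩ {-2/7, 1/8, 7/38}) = ∅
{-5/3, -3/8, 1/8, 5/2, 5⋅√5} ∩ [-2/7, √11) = {1/8, 5/2}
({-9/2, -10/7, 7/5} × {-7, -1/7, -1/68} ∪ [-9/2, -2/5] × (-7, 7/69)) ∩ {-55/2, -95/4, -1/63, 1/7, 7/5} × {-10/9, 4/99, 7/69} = ∅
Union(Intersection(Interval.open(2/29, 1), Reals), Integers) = Union(Integers, Interval.Lopen(2/29, 1))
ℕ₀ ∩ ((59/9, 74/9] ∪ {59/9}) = {7, 8}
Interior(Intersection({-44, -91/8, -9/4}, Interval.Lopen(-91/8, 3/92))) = EmptySet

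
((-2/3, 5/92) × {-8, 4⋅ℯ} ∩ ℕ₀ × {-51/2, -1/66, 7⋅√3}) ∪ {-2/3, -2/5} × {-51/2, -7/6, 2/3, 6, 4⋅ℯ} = {-2/3, -2/5} × {-51/2, -7/6, 2/3, 6, 4⋅ℯ}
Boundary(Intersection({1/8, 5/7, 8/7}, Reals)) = {1/8, 5/7, 8/7}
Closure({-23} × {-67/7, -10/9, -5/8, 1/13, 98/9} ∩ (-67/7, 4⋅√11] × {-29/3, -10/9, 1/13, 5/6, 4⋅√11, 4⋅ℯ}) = ∅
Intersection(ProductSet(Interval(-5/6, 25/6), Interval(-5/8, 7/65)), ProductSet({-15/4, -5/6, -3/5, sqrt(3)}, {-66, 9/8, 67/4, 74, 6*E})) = EmptySet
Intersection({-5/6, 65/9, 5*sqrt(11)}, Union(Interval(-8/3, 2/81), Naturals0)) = {-5/6}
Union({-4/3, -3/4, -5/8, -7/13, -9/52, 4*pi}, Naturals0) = Union({-4/3, -3/4, -5/8, -7/13, -9/52, 4*pi}, Naturals0)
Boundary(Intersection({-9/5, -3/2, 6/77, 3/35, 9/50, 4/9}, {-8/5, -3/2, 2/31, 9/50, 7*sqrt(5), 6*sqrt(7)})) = {-3/2, 9/50}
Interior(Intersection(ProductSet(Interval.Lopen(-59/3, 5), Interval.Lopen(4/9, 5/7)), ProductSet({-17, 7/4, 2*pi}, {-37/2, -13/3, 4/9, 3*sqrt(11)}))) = EmptySet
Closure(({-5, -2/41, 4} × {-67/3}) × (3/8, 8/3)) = ({-5, -2/41, 4} × {-67/3}) × [3/8, 8/3]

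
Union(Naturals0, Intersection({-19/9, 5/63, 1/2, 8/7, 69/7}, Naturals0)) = Naturals0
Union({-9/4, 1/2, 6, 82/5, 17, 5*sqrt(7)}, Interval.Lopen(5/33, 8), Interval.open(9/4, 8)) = Union({-9/4, 82/5, 17, 5*sqrt(7)}, Interval.Lopen(5/33, 8))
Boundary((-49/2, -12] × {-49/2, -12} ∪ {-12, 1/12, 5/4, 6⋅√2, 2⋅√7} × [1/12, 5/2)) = ([-49/2, -12] × {-49/2, -12}) ∪ ({-12, 1/12, 5/4, 6⋅√2, 2⋅√7} × [1/12, 5/2])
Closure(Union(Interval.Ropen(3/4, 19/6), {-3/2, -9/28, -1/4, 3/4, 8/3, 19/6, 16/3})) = Union({-3/2, -9/28, -1/4, 16/3}, Interval(3/4, 19/6))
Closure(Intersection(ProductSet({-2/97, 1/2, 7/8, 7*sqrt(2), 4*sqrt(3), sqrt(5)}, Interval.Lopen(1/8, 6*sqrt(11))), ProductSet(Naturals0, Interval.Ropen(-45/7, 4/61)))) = EmptySet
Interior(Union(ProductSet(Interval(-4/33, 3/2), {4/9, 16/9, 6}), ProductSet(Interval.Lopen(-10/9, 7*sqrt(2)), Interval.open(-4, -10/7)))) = ProductSet(Interval.open(-10/9, 7*sqrt(2)), Interval.open(-4, -10/7))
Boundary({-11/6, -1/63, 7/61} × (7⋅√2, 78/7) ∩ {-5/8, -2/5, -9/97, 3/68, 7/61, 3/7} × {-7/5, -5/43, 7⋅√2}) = ∅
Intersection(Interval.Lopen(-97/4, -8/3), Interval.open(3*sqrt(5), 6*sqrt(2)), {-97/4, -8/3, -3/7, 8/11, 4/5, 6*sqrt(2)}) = EmptySet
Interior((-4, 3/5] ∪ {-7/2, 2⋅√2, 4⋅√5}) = (-4, 3/5)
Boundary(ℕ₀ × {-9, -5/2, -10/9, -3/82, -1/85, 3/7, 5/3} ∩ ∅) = ∅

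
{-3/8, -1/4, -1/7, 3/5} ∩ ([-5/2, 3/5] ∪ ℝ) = {-3/8, -1/4, -1/7, 3/5}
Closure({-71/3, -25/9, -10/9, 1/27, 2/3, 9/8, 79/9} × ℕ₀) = {-71/3, -25/9, -10/9, 1/27, 2/3, 9/8, 79/9} × ℕ₀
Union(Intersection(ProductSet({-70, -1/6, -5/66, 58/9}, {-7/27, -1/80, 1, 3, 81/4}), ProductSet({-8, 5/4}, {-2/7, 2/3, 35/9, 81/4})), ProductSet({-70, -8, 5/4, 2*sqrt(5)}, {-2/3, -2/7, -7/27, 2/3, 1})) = ProductSet({-70, -8, 5/4, 2*sqrt(5)}, {-2/3, -2/7, -7/27, 2/3, 1})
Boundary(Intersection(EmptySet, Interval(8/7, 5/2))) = EmptySet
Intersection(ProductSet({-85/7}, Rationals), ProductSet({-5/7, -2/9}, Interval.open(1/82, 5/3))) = EmptySet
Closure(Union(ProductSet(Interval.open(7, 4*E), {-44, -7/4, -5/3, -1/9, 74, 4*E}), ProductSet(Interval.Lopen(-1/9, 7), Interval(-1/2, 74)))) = Union(ProductSet(Interval(-1/9, 7), Interval(-1/2, 74)), ProductSet(Interval(7, 4*E), {-44, -7/4, -5/3, -1/9, 74, 4*E}))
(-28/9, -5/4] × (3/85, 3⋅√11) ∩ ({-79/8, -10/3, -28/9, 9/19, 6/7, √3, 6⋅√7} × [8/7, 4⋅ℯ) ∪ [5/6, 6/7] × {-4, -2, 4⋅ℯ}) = ∅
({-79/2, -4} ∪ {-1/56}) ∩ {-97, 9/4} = ∅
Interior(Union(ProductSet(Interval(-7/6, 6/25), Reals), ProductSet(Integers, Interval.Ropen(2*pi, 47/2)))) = Union(ProductSet(Complement(Integers, Union(Complement(Integers, Interval.open(-7/6, 6/25)), {-7/6, 6/25})), Interval.Ropen(2*pi, 47/2)), ProductSet(Complement(Interval.open(-7/6, 6/25), Complement(Integers, Interval.open(-7/6, 6/25))), Reals), ProductSet(Interval.open(-7/6, 6/25), Union(Interval.open(-oo, 2*pi), Interval.open(47/2, oo))))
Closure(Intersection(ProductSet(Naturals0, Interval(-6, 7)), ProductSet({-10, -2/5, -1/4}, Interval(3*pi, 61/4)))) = EmptySet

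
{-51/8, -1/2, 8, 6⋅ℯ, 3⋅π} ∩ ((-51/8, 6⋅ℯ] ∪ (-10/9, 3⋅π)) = {-1/2, 8, 6⋅ℯ, 3⋅π}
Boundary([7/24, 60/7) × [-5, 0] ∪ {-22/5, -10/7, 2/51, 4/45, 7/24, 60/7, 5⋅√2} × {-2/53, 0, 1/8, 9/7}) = ({7/24, 60/7} × [-5, 0]) ∪ ([7/24, 60/7] × {-5, 0}) ∪ ({-22/5, -10/7, 2/51, 4/45, 7/24, 60/7} × {-2/53, 0, 1/8, 9/7}) ∪ ({-22/5, -10/7, 2/51, 4/45, 7/24, 60/7, 5⋅√2} × {0, 1/8, 9/7})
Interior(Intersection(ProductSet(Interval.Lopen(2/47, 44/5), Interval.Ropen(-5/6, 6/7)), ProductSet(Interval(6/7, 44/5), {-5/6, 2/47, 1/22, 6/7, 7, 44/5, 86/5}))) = EmptySet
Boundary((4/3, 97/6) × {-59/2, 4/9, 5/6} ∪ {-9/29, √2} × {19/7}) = ({-9/29, √2} × {19/7}) ∪ ([4/3, 97/6] × {-59/2, 4/9, 5/6})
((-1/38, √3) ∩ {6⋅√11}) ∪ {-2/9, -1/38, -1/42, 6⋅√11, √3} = {-2/9, -1/38, -1/42, 6⋅√11, √3}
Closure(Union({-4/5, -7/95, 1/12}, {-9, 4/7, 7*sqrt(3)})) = {-9, -4/5, -7/95, 1/12, 4/7, 7*sqrt(3)}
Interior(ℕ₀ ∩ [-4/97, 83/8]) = ∅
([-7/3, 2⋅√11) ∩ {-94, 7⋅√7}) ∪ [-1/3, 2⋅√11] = [-1/3, 2⋅√11]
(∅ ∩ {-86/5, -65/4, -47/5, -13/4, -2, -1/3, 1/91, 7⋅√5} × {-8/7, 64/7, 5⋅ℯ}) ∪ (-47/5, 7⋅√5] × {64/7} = (-47/5, 7⋅√5] × {64/7}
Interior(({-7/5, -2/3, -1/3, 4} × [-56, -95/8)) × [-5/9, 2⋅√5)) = ∅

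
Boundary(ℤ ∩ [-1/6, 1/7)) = {0}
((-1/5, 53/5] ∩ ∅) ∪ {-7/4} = {-7/4}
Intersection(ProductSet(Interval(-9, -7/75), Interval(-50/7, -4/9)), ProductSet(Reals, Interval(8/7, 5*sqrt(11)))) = EmptySet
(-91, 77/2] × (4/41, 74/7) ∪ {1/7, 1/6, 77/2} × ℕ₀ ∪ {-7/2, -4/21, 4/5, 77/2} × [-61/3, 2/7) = ({1/7, 1/6, 77/2} × ℕ₀) ∪ ({-7/2, -4/21, 4/5, 77/2} × [-61/3, 2/7)) ∪ ((-91, 77/2] × (4/41, 74/7))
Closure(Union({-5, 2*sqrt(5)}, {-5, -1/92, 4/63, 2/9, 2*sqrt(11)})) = {-5, -1/92, 4/63, 2/9, 2*sqrt(11), 2*sqrt(5)}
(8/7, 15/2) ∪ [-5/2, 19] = [-5/2, 19]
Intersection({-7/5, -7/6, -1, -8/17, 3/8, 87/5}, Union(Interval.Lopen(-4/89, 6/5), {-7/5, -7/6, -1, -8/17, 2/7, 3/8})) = {-7/5, -7/6, -1, -8/17, 3/8}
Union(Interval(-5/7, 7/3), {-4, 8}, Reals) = Interval(-oo, oo)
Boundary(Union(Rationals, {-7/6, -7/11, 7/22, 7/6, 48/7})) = Reals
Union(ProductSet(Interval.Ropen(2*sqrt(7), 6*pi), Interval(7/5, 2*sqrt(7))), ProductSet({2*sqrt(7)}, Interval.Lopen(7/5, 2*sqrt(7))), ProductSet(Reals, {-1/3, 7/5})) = Union(ProductSet(Interval.Ropen(2*sqrt(7), 6*pi), Interval(7/5, 2*sqrt(7))), ProductSet(Reals, {-1/3, 7/5}))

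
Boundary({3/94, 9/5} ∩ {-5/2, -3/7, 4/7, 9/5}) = {9/5}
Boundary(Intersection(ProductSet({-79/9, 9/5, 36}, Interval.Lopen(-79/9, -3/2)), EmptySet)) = EmptySet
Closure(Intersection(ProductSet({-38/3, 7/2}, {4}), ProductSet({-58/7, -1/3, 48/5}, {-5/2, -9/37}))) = EmptySet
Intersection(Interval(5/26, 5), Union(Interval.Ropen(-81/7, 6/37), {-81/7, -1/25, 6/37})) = EmptySet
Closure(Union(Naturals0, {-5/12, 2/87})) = Union({-5/12, 2/87}, Naturals0)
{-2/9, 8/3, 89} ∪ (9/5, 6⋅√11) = {-2/9, 89} ∪ (9/5, 6⋅√11)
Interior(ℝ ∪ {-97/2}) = ℝ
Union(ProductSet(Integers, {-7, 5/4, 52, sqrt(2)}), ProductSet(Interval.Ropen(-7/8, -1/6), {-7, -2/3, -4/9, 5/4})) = Union(ProductSet(Integers, {-7, 5/4, 52, sqrt(2)}), ProductSet(Interval.Ropen(-7/8, -1/6), {-7, -2/3, -4/9, 5/4}))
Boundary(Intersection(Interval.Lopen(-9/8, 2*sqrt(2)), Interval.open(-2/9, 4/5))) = {-2/9, 4/5}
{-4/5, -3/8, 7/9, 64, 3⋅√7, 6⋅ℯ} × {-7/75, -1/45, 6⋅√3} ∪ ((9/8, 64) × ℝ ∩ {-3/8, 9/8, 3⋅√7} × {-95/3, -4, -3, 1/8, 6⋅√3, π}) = ({3⋅√7} × {-95/3, -4, -3, 1/8, 6⋅√3, π}) ∪ ({-4/5, -3/8, 7/9, 64, 3⋅√7, 6⋅ℯ} × {-7/75, -1/45, 6⋅√3})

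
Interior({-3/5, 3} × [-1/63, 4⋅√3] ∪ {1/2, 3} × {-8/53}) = ∅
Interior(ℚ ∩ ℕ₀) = ∅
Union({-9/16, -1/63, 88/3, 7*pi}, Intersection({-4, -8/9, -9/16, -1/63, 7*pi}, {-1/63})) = {-9/16, -1/63, 88/3, 7*pi}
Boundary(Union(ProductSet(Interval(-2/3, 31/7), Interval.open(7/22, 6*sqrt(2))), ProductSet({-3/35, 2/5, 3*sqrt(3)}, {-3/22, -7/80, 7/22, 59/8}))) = Union(ProductSet({3*sqrt(3)}, {-3/22, -7/80, 7/22, 59/8}), ProductSet({-2/3, 31/7}, Interval(7/22, 6*sqrt(2))), ProductSet({-3/35, 2/5, 3*sqrt(3)}, {-3/22, -7/80, 7/22}), ProductSet(Interval(-2/3, 31/7), {7/22, 6*sqrt(2)}))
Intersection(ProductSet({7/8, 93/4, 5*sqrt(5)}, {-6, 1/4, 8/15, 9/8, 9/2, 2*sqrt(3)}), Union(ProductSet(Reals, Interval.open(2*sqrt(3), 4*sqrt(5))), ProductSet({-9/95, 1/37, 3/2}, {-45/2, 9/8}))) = ProductSet({7/8, 93/4, 5*sqrt(5)}, {9/2})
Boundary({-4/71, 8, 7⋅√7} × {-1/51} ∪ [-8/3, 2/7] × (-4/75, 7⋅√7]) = ({8, 7⋅√7} × {-1/51}) ∪ ({-8/3, 2/7} × [-4/75, 7⋅√7]) ∪ ([-8/3, 2/7] × {-4/75, 7⋅√7})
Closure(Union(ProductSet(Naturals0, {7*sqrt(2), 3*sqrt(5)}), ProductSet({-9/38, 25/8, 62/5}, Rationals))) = Union(ProductSet({-9/38, 25/8, 62/5}, Reals), ProductSet(Naturals0, {7*sqrt(2), 3*sqrt(5)}))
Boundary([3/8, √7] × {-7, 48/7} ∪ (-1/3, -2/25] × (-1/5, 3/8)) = ({-1/3, -2/25} × [-1/5, 3/8]) ∪ ([-1/3, -2/25] × {-1/5, 3/8}) ∪ ([3/8, √7] × {-7, 48/7})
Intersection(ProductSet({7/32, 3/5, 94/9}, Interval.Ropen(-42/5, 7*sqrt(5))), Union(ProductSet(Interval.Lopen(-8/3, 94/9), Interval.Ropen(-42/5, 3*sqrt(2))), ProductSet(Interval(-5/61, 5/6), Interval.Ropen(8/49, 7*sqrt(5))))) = Union(ProductSet({7/32, 3/5}, Interval.Ropen(8/49, 7*sqrt(5))), ProductSet({7/32, 3/5, 94/9}, Interval.Ropen(-42/5, 3*sqrt(2))))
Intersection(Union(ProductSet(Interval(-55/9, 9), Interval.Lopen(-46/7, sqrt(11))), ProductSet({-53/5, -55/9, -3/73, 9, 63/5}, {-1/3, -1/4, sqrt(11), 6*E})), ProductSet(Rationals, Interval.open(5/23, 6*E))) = Union(ProductSet({-53/5, -55/9, -3/73, 9, 63/5}, {sqrt(11)}), ProductSet(Intersection(Interval(-55/9, 9), Rationals), Interval.Lopen(5/23, sqrt(11))))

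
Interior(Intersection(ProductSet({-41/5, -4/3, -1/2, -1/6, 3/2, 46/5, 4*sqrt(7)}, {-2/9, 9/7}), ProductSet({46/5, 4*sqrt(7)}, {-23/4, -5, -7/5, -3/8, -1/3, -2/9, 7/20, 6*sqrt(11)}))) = EmptySet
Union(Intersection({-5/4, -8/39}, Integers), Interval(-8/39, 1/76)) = Interval(-8/39, 1/76)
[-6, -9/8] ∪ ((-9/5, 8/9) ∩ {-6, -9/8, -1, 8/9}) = [-6, -9/8] ∪ {-1}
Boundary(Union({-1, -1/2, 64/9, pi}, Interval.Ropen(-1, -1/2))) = {-1, -1/2, 64/9, pi}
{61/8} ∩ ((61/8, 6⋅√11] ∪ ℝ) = {61/8}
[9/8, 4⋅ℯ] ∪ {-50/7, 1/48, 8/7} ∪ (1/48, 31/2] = {-50/7} ∪ [1/48, 31/2]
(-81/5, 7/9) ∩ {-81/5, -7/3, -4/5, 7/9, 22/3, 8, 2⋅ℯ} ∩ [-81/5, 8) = {-7/3, -4/5}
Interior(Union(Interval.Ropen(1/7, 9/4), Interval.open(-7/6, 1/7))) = Interval.open(-7/6, 9/4)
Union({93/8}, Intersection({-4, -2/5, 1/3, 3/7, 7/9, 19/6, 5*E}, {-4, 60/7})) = {-4, 93/8}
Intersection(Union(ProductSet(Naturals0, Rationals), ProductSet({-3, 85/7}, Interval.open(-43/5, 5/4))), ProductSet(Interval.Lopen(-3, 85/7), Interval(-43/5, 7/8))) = Union(ProductSet({85/7}, Interval.Lopen(-43/5, 7/8)), ProductSet(Range(0, 13, 1), Intersection(Interval(-43/5, 7/8), Rationals)))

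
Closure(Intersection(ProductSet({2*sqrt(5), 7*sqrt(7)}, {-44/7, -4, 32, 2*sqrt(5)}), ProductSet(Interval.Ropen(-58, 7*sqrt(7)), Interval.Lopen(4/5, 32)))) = ProductSet({2*sqrt(5)}, {32, 2*sqrt(5)})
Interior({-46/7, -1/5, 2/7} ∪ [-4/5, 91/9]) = (-4/5, 91/9)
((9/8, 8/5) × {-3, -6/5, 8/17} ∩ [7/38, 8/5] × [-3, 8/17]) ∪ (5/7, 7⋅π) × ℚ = (5/7, 7⋅π) × ℚ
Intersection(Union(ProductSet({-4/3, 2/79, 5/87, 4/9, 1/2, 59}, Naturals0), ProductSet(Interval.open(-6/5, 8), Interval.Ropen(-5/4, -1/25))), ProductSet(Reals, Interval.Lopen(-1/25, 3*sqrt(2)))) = ProductSet({-4/3, 2/79, 5/87, 4/9, 1/2, 59}, Range(0, 5, 1))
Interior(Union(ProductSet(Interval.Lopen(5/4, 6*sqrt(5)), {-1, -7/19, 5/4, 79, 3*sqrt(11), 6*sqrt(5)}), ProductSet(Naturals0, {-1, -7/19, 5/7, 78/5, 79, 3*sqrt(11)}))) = EmptySet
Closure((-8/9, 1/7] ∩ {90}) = ∅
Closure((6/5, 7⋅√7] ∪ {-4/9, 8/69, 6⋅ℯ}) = {-4/9, 8/69} ∪ [6/5, 7⋅√7]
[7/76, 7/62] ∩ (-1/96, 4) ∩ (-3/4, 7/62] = [7/76, 7/62]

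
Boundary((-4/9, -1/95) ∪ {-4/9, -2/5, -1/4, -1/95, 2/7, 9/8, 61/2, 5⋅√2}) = {-4/9, -1/95, 2/7, 9/8, 61/2, 5⋅√2}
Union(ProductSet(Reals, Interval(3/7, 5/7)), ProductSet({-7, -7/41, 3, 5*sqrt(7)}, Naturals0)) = Union(ProductSet({-7, -7/41, 3, 5*sqrt(7)}, Naturals0), ProductSet(Reals, Interval(3/7, 5/7)))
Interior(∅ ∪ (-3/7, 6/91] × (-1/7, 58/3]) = (-3/7, 6/91) × (-1/7, 58/3)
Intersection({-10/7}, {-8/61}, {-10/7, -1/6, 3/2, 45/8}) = EmptySet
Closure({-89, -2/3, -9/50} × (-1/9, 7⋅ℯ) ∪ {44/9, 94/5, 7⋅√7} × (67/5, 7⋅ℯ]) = ({-89, -2/3, -9/50} × [-1/9, 7⋅ℯ]) ∪ ({44/9, 94/5, 7⋅√7} × [67/5, 7⋅ℯ])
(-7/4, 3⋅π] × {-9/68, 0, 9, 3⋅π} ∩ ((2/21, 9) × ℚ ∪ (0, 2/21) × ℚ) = ((0, 2/21) ∪ (2/21, 9)) × {-9/68, 0, 9}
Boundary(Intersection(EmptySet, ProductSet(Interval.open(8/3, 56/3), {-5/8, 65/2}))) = EmptySet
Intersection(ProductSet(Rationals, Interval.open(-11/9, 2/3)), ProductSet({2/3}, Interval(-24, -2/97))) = ProductSet({2/3}, Interval.Lopen(-11/9, -2/97))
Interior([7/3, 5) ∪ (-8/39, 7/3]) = (-8/39, 5)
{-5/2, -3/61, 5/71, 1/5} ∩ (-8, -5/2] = {-5/2}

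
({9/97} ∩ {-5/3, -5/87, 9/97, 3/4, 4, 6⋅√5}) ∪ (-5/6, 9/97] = (-5/6, 9/97]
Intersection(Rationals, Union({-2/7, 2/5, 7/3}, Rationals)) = Rationals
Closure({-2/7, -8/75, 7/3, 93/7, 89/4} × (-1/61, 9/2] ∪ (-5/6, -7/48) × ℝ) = ([-5/6, -7/48] × ℝ) ∪ ({-8/75, 7/3, 93/7, 89/4} × [-1/61, 9/2]) ∪ ({-2/7, -8/75, 7/3, 93/7, 89/4} × (-1/61, 9/2])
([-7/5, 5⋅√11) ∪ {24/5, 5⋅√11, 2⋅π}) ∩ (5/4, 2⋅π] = (5/4, 2⋅π]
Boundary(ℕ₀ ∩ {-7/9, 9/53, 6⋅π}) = ∅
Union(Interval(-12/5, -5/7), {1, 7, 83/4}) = Union({1, 7, 83/4}, Interval(-12/5, -5/7))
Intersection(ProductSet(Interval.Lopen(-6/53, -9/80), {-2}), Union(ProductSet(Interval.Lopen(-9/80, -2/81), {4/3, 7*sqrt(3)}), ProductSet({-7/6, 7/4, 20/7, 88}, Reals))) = EmptySet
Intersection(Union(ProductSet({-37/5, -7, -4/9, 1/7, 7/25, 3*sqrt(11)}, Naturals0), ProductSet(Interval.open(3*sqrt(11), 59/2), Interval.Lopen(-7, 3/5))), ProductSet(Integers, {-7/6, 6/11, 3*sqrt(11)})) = ProductSet(Range(10, 30, 1), {-7/6, 6/11})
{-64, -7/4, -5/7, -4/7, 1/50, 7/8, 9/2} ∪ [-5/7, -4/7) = {-64, -7/4, 1/50, 7/8, 9/2} ∪ [-5/7, -4/7]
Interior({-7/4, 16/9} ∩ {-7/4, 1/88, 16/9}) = ∅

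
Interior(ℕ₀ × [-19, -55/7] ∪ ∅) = ∅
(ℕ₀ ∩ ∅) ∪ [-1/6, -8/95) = [-1/6, -8/95)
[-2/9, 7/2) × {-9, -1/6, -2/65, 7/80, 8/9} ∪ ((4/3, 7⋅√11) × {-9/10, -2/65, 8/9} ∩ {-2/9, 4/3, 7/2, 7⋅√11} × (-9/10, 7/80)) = ({7/2} × {-2/65}) ∪ ([-2/9, 7/2) × {-9, -1/6, -2/65, 7/80, 8/9})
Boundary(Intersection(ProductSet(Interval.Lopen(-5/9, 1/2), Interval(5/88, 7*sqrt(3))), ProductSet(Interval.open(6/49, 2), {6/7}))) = ProductSet(Interval(6/49, 1/2), {6/7})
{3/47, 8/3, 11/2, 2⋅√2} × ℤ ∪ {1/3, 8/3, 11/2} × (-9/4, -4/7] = ({1/3, 8/3, 11/2} × (-9/4, -4/7]) ∪ ({3/47, 8/3, 11/2, 2⋅√2} × ℤ)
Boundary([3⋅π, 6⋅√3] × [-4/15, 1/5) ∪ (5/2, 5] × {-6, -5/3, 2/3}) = ([5/2, 5] × {-6, -5/3, 2/3}) ∪ ({6⋅√3, 3⋅π} × [-4/15, 1/5]) ∪ ([3⋅π, 6⋅√3] × {-4/15, 1/5})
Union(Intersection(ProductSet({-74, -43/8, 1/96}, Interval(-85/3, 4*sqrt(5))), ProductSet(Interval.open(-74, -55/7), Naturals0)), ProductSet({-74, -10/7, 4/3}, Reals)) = ProductSet({-74, -10/7, 4/3}, Reals)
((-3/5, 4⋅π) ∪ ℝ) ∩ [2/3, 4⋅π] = [2/3, 4⋅π]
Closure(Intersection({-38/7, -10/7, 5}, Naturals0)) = {5}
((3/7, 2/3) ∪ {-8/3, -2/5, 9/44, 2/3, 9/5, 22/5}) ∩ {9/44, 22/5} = {9/44, 22/5}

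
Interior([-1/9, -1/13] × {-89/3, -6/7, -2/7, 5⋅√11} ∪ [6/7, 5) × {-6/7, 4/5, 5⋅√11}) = ∅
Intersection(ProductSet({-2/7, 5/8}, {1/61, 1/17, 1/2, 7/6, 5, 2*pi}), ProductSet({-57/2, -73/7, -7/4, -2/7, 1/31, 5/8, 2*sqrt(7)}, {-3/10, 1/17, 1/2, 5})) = ProductSet({-2/7, 5/8}, {1/17, 1/2, 5})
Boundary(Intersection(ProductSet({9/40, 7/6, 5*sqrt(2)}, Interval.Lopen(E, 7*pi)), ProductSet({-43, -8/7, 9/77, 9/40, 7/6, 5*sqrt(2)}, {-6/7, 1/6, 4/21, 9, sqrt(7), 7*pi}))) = ProductSet({9/40, 7/6, 5*sqrt(2)}, {9, 7*pi})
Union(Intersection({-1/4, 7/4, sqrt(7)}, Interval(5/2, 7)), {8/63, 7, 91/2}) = {8/63, 7, 91/2, sqrt(7)}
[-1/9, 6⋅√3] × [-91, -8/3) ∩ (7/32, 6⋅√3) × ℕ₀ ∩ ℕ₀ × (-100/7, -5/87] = ∅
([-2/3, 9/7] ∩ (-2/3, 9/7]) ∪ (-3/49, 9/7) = (-2/3, 9/7]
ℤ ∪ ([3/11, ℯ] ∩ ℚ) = ℤ ∪ (ℚ ∩ [3/11, ℯ])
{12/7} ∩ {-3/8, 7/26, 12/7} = {12/7}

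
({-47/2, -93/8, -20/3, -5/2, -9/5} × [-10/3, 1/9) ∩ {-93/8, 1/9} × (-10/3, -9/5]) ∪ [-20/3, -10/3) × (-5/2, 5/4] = ({-93/8} × (-10/3, -9/5]) ∪ ([-20/3, -10/3) × (-5/2, 5/4])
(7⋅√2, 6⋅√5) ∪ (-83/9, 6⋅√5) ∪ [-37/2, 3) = [-37/2, 6⋅√5)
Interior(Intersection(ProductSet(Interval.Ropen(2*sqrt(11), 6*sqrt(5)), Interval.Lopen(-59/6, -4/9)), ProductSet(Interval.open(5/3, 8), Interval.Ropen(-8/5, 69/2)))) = ProductSet(Interval.open(2*sqrt(11), 8), Interval.open(-8/5, -4/9))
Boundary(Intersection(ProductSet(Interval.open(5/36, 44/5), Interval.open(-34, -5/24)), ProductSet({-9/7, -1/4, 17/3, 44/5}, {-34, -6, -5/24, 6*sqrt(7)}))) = ProductSet({17/3}, {-6})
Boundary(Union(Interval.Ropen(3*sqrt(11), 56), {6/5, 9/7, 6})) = {6/5, 9/7, 6, 56, 3*sqrt(11)}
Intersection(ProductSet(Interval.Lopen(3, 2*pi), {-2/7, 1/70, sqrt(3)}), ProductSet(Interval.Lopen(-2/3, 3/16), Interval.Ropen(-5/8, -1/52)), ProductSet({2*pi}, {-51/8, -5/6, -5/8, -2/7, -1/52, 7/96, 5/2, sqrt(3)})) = EmptySet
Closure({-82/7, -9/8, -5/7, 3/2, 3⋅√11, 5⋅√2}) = {-82/7, -9/8, -5/7, 3/2, 3⋅√11, 5⋅√2}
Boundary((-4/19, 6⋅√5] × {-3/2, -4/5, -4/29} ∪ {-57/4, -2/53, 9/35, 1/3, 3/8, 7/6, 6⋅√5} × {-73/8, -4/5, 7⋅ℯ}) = ([-4/19, 6⋅√5] × {-3/2, -4/5, -4/29}) ∪ ({-57/4, -2/53, 9/35, 1/3, 3/8, 7/6, 6⋅√5} × {-73/8, -4/5, 7⋅ℯ})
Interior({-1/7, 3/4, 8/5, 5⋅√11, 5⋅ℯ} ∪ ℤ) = ∅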